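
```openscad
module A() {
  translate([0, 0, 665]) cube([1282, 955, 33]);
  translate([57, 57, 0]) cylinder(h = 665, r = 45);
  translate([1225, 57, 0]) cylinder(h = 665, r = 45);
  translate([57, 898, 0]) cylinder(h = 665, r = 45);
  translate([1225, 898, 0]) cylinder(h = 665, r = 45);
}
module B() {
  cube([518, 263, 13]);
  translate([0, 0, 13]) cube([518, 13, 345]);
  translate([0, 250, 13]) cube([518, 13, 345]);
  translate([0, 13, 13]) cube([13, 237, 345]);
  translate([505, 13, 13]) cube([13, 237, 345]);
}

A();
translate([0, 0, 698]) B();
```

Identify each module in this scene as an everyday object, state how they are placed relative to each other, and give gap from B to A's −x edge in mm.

The open box's min-x is at 0; the table's min-x is 0; gap = 0 mm.

A is a table. B is an open box. The open box is on top of the table. The gap from the open box to the table's −x edge is 0 mm.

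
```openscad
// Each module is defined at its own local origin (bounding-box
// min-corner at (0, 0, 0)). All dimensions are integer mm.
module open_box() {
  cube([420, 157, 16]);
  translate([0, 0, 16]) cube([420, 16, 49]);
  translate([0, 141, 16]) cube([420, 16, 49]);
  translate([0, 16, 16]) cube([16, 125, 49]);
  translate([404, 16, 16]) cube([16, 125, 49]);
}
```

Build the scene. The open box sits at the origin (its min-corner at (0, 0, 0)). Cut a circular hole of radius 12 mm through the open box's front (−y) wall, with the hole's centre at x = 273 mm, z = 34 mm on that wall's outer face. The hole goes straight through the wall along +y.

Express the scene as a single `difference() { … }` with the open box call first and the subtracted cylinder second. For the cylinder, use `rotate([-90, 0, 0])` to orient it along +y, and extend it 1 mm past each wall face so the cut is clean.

difference() {
  open_box();
  translate([273, -1, 34]) rotate([-90, 0, 0]) cylinder(h = 18, r = 12);
}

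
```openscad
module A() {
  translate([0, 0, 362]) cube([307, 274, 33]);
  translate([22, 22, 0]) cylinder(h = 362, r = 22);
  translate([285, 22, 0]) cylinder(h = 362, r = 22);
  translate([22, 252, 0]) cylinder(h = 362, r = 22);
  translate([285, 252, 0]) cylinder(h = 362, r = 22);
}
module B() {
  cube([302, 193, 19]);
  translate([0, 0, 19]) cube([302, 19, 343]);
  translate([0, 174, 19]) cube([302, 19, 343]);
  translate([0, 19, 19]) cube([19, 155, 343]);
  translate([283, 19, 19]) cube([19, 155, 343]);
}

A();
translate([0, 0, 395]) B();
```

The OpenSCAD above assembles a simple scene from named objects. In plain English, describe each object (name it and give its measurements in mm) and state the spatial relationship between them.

A is a simple wooden stool: a rectangular seat 307 mm (x) by 274 mm (y), 33 mm thick, top face at z = 395 mm, on four round legs, each 44 mm in diameter. The legs rest on z = 0, each leg's axis is inset half a diameter from the nearest pair of seat edges (so the leg's bounding box is flush with the corner).

B is an open-topped rectangular box: outside dimensions 302×193×362 mm, with a uniform wall and base thickness of 19 mm. The base is a full 302×193 slab on the floor; four walls sit on top of the base. The front and back walls (the −y and +y sides) span the full width; the two side walls fit between them.

The open box is on top of the stool.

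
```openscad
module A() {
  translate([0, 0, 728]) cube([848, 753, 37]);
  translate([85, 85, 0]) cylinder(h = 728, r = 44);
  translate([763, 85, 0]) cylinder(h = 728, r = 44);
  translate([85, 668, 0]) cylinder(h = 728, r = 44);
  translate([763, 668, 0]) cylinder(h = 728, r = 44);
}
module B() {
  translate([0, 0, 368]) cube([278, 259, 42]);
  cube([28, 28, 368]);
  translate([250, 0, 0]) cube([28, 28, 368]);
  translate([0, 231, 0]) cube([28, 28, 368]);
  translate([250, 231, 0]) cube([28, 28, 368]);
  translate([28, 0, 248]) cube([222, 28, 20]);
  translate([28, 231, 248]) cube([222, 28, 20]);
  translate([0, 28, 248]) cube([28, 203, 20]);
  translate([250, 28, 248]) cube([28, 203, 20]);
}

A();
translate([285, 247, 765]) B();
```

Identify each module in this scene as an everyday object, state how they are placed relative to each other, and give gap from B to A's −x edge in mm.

The stool's min-x is at 285; the table's min-x is 0; gap = 285 mm.

A is a table. B is a stool. The stool is on top of the table, centred. The gap from the stool to the table's −x edge is 285 mm.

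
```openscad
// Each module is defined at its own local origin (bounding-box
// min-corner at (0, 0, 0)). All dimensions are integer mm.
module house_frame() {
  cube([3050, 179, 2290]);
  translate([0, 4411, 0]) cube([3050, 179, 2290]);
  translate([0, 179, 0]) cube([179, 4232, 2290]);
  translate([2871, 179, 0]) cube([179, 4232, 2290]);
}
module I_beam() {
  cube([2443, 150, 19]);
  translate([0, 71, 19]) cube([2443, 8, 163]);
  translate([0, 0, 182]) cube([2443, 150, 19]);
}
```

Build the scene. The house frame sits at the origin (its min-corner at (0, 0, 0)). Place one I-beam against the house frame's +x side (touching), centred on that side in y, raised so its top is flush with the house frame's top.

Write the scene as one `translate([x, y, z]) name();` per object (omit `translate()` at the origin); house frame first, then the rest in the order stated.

house_frame();
translate([3050, 2220, 2089]) I_beam();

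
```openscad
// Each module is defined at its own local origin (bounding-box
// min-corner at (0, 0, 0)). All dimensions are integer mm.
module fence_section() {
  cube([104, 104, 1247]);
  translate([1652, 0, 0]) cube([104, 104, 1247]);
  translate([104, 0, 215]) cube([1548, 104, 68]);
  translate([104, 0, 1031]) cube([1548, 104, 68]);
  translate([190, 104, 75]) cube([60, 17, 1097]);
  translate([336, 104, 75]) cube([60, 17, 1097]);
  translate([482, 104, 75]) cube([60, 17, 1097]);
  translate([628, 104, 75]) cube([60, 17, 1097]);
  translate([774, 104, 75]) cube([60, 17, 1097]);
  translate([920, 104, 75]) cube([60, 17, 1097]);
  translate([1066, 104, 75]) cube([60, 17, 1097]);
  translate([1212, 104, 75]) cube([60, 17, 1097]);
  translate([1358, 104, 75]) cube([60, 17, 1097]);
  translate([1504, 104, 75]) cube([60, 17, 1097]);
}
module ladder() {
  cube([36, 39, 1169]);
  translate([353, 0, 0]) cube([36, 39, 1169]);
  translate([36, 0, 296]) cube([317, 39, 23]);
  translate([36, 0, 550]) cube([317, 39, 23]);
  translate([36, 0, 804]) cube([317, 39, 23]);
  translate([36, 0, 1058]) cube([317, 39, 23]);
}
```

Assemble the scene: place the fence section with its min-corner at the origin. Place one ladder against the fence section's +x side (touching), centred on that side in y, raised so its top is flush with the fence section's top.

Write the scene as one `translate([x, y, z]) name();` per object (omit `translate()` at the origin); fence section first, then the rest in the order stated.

fence_section();
translate([1756, 41, 78]) ladder();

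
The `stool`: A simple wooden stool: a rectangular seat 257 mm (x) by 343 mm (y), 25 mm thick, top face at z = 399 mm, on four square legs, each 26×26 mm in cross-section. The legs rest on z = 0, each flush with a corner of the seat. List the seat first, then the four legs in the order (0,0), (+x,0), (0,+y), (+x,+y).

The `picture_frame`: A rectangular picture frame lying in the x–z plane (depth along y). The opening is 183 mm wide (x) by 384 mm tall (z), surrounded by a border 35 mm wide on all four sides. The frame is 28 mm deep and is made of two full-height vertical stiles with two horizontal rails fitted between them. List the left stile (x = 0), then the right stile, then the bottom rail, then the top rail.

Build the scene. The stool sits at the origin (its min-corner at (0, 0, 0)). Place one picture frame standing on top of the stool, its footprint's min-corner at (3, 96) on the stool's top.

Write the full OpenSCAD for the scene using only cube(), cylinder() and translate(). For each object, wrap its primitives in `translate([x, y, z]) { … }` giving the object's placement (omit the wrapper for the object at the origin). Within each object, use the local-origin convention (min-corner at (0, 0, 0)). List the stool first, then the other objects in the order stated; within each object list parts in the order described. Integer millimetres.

translate([0, 0, 374]) cube([257, 343, 25]);
cube([26, 26, 374]);
translate([231, 0, 0]) cube([26, 26, 374]);
translate([0, 317, 0]) cube([26, 26, 374]);
translate([231, 317, 0]) cube([26, 26, 374]);
translate([3, 96, 399]) {
  cube([35, 28, 454]);
  translate([218, 0, 0]) cube([35, 28, 454]);
  translate([35, 0, 0]) cube([183, 28, 35]);
  translate([35, 0, 419]) cube([183, 28, 35]);
}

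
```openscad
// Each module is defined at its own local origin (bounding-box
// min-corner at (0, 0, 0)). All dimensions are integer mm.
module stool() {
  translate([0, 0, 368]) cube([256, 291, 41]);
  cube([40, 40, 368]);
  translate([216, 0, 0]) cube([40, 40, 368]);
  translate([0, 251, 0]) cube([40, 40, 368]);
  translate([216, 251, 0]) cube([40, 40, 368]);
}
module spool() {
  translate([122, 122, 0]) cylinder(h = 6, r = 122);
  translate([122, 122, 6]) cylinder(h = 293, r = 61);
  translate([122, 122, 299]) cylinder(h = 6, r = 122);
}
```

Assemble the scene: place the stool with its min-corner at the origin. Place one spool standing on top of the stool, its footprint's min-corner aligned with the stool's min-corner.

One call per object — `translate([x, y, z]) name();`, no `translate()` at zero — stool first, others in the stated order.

stool();
translate([0, 0, 409]) spool();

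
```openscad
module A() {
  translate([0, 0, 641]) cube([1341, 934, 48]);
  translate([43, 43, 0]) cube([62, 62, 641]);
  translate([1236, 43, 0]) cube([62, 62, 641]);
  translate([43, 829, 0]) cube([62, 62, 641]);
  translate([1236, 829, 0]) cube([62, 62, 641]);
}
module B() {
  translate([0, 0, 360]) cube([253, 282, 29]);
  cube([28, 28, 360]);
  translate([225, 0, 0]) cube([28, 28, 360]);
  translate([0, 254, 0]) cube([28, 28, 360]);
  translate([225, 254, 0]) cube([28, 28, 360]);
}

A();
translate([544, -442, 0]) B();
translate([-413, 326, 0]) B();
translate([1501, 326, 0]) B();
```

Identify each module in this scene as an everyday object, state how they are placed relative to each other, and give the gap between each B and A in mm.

Each stool's nearest face is 160 mm from the table's bounding box.

A is a table. B is a stool. Three stools sit around the table at the −y, −x, +x sides. The gap between each stool and the table is 160 mm.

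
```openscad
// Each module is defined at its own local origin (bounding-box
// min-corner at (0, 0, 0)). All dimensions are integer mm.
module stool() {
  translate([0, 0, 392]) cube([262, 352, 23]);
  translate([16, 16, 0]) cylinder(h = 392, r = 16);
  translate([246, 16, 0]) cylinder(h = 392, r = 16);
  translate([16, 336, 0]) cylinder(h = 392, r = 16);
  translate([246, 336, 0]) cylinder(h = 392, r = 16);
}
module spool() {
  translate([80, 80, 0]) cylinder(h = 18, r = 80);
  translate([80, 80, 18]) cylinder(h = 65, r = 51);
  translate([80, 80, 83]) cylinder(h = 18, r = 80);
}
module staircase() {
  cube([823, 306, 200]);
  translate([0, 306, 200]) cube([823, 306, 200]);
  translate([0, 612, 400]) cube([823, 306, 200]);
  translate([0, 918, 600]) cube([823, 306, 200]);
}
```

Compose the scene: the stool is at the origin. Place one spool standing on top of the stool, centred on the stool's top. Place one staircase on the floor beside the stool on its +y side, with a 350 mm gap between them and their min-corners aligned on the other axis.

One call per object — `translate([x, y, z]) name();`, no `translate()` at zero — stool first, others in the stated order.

stool();
translate([51, 96, 415]) spool();
translate([0, 702, 0]) staircase();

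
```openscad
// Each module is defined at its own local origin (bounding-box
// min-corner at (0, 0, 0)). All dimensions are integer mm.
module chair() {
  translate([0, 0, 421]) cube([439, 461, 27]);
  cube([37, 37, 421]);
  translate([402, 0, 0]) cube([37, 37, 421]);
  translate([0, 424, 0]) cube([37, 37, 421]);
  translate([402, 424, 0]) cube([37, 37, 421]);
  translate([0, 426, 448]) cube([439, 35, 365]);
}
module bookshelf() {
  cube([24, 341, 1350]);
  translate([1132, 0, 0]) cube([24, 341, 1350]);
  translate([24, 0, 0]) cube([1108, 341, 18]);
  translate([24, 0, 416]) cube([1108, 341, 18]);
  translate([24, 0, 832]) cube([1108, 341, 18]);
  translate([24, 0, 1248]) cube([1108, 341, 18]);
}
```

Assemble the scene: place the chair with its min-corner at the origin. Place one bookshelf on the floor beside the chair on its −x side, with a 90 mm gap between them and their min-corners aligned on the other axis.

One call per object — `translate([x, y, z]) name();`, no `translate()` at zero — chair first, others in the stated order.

chair();
translate([-1246, 0, 0]) bookshelf();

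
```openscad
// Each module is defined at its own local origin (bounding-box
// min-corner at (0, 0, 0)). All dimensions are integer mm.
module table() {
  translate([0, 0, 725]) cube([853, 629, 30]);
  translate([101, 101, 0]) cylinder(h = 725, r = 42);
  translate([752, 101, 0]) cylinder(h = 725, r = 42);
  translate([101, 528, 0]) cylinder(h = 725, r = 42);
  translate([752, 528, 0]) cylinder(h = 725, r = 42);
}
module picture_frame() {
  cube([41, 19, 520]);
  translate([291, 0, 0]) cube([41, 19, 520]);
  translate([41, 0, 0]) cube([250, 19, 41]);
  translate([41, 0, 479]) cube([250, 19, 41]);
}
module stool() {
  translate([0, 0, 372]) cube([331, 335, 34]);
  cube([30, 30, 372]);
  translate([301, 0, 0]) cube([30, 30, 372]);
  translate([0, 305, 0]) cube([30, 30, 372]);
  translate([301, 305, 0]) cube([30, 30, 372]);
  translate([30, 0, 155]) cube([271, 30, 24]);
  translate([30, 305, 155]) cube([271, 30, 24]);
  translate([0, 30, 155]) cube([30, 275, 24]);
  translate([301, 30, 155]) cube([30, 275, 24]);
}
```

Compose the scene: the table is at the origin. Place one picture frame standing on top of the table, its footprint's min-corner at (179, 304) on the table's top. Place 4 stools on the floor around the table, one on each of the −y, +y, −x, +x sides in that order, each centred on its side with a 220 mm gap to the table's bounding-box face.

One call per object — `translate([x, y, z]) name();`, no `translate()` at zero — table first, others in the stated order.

table();
translate([179, 304, 755]) picture_frame();
translate([261, -555, 0]) stool();
translate([261, 849, 0]) stool();
translate([-551, 147, 0]) stool();
translate([1073, 147, 0]) stool();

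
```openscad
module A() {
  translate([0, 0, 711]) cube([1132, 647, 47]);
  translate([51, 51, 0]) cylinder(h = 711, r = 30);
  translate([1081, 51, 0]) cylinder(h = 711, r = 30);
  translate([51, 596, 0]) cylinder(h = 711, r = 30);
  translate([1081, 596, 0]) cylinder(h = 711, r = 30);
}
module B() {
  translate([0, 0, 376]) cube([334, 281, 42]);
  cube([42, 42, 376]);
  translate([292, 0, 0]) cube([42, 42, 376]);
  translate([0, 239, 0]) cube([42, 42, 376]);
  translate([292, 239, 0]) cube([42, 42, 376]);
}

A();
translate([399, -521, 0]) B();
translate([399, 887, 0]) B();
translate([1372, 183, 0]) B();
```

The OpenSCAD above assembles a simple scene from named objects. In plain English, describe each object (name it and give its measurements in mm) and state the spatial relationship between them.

A is a rectangular dining table. The top is 1132×647×47 mm with its upper surface at z = 758 mm. It stands on four round legs of 60 mm diameter, each leg's bounding box inset 21 mm from the nearest pair of top edges, running from the floor to the underside of the top.

B is a four-legged stool. The seat is a 334×281×42 mm slab whose top surface is at z = 418 mm; four square legs, each 42×42 mm in cross-section, run from the floor (z = 0) to the underside of the seat, each flush with a corner of the seat.

Three stools sit around the table at the −y, +y, +x sides.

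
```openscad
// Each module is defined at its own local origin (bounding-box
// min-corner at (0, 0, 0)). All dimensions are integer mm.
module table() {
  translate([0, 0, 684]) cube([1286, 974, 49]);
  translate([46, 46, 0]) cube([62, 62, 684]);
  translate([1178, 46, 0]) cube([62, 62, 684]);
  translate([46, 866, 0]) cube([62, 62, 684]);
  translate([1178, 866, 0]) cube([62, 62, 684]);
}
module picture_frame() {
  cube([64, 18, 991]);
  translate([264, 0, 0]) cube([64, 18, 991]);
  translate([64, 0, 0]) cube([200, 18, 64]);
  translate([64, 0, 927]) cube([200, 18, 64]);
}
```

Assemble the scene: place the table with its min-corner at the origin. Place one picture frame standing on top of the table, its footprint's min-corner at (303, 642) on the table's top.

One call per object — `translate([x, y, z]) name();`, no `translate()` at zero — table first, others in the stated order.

table();
translate([303, 642, 733]) picture_frame();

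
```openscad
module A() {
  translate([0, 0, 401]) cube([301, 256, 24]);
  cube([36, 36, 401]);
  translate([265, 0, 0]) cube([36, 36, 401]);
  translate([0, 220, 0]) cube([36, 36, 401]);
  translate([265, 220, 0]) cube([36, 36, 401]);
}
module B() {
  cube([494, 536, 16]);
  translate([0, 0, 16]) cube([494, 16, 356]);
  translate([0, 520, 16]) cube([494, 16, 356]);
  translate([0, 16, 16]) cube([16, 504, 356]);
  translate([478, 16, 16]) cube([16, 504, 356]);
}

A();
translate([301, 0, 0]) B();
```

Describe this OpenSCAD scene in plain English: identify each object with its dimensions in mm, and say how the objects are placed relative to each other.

A is a simple wooden stool: a rectangular seat 301 mm (x) by 256 mm (y), 24 mm thick, top face at z = 425 mm, on four square legs, each 36×36 mm in cross-section. The legs rest on z = 0, each flush with a corner of the seat.

B is an open-topped rectangular box: outside dimensions 494×536×372 mm, with a uniform wall and base thickness of 16 mm. The base is a full 494×536 slab on the floor; four walls sit on top of the base. The front and back walls (the −y and +y sides) span the full width; the two side walls fit between them.

The open box is against the stool's +x side, with their −y faces flush.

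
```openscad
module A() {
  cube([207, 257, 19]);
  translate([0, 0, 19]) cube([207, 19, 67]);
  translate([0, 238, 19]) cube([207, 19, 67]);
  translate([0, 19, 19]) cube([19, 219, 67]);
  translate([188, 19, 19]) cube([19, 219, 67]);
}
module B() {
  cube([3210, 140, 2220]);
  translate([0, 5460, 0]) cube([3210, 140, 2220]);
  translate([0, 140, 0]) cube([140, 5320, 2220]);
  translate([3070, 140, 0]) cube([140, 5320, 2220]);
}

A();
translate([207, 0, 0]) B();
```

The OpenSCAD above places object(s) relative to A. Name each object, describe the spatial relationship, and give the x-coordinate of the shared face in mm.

The open box's +x face and the house frame's −x face are both at x = 207 mm.

A is an open box. B is a house frame. The house frame is against the open box's +x side, with their −y faces flush. The x-coordinate of the shared face is 207 mm.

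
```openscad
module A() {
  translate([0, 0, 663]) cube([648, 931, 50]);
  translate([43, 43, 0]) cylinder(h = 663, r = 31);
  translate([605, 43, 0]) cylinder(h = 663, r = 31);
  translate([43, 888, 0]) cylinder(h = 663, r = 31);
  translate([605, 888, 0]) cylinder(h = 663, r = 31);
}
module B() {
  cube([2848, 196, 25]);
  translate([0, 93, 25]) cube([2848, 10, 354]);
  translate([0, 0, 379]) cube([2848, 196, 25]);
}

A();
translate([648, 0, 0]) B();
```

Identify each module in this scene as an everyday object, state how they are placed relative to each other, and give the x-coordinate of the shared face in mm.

A is a table. B is an I-beam. The I-beam is against the table's +x side, with their −y faces flush. The x-coordinate of the shared face is 648 mm.

The table's +x face and the I-beam's −x face are both at x = 648 mm.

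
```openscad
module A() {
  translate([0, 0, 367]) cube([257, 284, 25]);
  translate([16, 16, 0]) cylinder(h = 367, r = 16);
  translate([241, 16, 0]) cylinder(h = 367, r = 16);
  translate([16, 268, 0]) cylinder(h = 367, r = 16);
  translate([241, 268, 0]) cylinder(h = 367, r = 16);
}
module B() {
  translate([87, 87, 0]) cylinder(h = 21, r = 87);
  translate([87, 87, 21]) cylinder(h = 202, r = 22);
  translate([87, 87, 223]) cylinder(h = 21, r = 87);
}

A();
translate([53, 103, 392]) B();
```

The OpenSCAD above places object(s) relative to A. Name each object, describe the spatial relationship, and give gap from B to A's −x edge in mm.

The spool's min-x is at 53; the stool's min-x is 0; gap = 53 mm.

A is a stool. B is a spool. The spool is on top of the stool. The gap from the spool to the stool's −x edge is 53 mm.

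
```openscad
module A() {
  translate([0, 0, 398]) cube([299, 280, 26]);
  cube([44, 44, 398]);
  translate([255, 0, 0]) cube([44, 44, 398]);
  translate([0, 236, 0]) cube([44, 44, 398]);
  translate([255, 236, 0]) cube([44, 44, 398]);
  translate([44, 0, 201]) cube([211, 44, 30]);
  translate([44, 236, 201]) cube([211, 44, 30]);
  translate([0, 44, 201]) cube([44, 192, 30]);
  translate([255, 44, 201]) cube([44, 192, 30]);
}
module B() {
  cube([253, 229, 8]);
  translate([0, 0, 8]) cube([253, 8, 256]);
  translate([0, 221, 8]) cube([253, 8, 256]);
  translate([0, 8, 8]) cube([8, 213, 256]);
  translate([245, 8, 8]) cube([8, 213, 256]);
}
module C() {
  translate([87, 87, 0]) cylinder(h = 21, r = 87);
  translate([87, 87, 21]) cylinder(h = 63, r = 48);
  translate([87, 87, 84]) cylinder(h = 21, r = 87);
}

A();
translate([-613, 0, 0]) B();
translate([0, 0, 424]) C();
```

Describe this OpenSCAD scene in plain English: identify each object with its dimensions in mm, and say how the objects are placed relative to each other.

A is a four-legged stool. The seat is a 299×280×26 mm slab whose top surface is at z = 424 mm; four square legs, each 44×44 mm in cross-section, run from the floor (z = 0) to the underside of the seat, each flush with a corner of the seat. Four stretchers, 44 mm wide and 30 mm tall, connect adjacent legs with their undersides at z = 201 mm, each running between the inner faces of the legs it joins and aligned with the legs' outer faces on the other axis.

B is an open-topped rectangular box: outside dimensions 253×229×264 mm, with a uniform wall and base thickness of 8 mm. The base is a full 253×229 slab on the floor; four walls sit on top of the base. The front and back walls (the −y and +y sides) span the full width; the two side walls fit between them.

C is a spool: two coaxial disc flanges of radius 87 mm and thickness 21 mm, joined by a core cylinder of radius 48 mm and height 63 mm. The lower flange rests on z = 0 and the three cylinders share a vertical axis.

The open box is on the floor beside the stool on its −x side. The spool is on top of the stool.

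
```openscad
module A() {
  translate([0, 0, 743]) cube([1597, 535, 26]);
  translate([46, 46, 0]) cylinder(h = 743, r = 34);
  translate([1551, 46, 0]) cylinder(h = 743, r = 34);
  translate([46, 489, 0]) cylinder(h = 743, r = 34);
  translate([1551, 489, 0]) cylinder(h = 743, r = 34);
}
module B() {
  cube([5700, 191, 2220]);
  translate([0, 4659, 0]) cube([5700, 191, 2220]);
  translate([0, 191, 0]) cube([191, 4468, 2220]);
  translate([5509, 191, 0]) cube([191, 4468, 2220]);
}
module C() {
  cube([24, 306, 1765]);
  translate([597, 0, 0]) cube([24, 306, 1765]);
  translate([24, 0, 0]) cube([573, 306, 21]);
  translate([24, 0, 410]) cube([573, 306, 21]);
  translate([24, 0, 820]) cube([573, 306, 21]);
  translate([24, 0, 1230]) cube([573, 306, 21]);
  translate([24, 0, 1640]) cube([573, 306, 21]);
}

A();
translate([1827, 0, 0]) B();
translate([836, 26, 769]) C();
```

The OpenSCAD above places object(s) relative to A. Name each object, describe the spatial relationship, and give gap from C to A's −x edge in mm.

The bookshelf's min-x is at 836; the table's min-x is 0; gap = 836 mm.

A is a table. B is a house frame. C is a bookshelf. The house frame is on the floor beside the table on its +x side. The bookshelf is on top of the table. The gap from the bookshelf to the table's −x edge is 836 mm.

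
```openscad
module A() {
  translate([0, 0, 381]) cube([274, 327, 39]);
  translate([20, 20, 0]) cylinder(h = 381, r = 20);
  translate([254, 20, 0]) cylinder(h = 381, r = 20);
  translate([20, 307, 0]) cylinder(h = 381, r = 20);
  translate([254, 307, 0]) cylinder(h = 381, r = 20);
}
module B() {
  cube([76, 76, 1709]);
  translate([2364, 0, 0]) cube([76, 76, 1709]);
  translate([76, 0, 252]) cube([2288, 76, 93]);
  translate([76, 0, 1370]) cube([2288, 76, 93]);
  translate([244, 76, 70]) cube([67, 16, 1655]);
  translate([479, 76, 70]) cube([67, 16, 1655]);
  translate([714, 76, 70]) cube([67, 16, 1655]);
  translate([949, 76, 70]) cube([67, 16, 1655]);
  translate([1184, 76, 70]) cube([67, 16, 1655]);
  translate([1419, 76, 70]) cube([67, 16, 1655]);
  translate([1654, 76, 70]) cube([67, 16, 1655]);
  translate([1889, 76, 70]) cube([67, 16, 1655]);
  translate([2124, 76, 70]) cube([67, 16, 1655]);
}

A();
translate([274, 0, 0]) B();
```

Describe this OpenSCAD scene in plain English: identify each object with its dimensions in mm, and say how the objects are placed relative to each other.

A is a four-legged stool. The seat is a 274×327×39 mm slab whose top surface is at z = 420 mm; four round legs, each 40 mm in diameter, run from the floor (z = 0) to the underside of the seat, each leg's axis is inset half a diameter from the nearest pair of seat edges (so the leg's bounding box is flush with the corner).

B is a fence section. Two 76×76 mm posts, 1709 mm tall, stand on the floor with a clear span of 2288 mm between their inner faces. Two horizontal rails of 76×93 mm section span the gap between the posts with their undersides at z = 252 mm and z = 1370 mm, flush with the posts' −y face. 9 pickets, each 67 mm wide, 16 mm thick and 1655 mm tall, are fixed to the +y face of the rails with their bottoms at z = 70 mm, evenly spaced across the span with equal gaps (rounded down to the nearest mm) at the −x end and between each pair — any rounding remainder accumulates at the +x end.

The fence section is against the stool's +x side, with their −y faces flush.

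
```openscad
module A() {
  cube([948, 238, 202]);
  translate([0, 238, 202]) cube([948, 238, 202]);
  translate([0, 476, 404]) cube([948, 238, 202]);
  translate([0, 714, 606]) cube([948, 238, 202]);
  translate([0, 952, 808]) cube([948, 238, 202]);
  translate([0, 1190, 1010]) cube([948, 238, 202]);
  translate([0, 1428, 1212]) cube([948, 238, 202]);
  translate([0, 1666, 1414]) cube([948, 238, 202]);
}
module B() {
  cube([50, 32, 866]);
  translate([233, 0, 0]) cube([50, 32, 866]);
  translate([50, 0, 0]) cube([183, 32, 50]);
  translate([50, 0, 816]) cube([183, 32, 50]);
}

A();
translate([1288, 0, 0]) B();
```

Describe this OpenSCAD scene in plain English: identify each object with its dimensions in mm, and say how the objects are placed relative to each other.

A is a straight staircase of 8 solid steps. Each step is 948 mm wide (x), 238 mm deep (y, the going) and 202 mm tall (the rise). The first step rests on the floor; each subsequent step sits one going further in +y and one rise higher in +z, directly behind and above the previous step with no overlap.

B is a rectangular picture frame lying in the x–z plane (depth along y). The opening is 183 mm wide (x) by 766 mm tall (z), surrounded by a border 50 mm wide on all four sides. The frame is 32 mm deep and is made of two full-height vertical stiles with two horizontal rails fitted between them.

The picture frame is on the floor beside the staircase on its +x side.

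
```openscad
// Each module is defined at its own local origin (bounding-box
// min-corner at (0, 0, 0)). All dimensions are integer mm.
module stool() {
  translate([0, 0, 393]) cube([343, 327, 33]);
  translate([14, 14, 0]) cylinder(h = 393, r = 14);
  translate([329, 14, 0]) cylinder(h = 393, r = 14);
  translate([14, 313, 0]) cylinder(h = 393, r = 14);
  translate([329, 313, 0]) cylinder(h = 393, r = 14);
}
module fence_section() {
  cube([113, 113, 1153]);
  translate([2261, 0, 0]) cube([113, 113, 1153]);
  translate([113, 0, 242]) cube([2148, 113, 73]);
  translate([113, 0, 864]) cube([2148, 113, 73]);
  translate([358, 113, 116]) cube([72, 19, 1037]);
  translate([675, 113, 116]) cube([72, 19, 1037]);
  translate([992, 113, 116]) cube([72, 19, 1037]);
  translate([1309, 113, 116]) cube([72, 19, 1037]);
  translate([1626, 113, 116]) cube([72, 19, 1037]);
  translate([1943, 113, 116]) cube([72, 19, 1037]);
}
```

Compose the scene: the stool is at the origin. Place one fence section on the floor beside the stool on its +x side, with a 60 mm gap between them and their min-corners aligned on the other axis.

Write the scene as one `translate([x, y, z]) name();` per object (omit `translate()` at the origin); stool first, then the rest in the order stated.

stool();
translate([403, 0, 0]) fence_section();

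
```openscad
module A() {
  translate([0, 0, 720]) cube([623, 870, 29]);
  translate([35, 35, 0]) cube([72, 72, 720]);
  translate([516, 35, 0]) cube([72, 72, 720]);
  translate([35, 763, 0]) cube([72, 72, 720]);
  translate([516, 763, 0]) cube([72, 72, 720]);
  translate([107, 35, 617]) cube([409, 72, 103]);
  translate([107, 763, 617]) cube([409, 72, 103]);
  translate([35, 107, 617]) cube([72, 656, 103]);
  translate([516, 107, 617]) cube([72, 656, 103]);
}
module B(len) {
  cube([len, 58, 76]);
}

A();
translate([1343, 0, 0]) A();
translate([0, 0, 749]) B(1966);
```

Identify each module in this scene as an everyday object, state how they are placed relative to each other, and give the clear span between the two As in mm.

Second table starts at x = 1343; first ends at x = 623; clear span = 1343 − 623 = 720 mm.

A is a table. B is a beam. A beam spans the tops of two tables. The clear span between the two tables is 720 mm.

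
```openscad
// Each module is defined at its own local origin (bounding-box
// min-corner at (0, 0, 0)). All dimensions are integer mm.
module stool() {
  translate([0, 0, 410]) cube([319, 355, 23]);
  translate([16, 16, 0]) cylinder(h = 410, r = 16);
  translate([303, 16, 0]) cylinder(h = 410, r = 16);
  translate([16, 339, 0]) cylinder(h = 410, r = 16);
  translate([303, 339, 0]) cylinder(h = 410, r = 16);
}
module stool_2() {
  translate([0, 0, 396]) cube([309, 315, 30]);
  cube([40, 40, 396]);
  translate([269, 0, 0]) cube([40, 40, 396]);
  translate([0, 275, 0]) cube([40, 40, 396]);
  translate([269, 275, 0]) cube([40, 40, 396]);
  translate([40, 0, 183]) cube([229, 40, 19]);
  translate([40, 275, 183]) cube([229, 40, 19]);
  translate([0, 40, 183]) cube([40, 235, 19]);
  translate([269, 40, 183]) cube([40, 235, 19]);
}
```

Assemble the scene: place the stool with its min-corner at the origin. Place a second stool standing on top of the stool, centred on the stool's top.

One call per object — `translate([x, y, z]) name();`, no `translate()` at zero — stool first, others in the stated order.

stool();
translate([5, 20, 433]) stool_2();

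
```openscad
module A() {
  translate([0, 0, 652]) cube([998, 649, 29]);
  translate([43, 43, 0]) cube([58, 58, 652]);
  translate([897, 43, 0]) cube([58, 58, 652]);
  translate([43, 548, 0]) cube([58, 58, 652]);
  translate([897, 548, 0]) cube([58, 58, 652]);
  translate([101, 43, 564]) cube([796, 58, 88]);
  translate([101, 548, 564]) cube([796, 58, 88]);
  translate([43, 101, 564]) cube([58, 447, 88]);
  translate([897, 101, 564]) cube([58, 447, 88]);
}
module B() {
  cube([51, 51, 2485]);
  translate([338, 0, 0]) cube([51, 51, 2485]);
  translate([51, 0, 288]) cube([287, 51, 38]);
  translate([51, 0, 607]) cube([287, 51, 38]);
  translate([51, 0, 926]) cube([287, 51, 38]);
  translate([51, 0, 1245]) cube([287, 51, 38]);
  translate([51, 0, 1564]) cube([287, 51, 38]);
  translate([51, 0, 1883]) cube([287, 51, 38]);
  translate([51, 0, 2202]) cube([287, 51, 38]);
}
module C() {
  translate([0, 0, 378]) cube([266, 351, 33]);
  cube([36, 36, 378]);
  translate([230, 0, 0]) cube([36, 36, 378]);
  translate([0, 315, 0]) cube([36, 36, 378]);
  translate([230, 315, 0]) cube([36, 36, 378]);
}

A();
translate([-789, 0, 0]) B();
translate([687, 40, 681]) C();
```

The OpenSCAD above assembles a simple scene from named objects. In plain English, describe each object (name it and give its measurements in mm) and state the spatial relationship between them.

A is a table with a 998×649 mm rectangular top, 29 mm thick, top surface at z = 681 mm, supported by four 58×58 mm square legs, each inset 43 mm from the nearest pair of top edges, running from the floor. Four apron rails, 58 mm thick and 88 mm tall, run between adjacent legs with their top edges flush with the underside of the top and their outer faces flush with the legs' outer faces.

B is a straight ladder. Two 51×51 mm vertical rails, 2485 mm tall, stand 389 mm apart (outside-to-outside) with their front faces coplanar on the −y side. 7 rungs, each 51 mm deep and 38 mm tall, span between the inner faces of the rails, front faces flush with the rails. The lowest rung's underside is at z = 288 mm and rungs are spaced 319 mm apart (underside to underside).

C is a four-legged stool. The seat is a 266×351×33 mm slab whose top surface is at z = 411 mm; four square legs, each 36×36 mm in cross-section, run from the floor (z = 0) to the underside of the seat, each flush with a corner of the seat.

The ladder is on the floor beside the table on its −x side. The stool is on top of the table.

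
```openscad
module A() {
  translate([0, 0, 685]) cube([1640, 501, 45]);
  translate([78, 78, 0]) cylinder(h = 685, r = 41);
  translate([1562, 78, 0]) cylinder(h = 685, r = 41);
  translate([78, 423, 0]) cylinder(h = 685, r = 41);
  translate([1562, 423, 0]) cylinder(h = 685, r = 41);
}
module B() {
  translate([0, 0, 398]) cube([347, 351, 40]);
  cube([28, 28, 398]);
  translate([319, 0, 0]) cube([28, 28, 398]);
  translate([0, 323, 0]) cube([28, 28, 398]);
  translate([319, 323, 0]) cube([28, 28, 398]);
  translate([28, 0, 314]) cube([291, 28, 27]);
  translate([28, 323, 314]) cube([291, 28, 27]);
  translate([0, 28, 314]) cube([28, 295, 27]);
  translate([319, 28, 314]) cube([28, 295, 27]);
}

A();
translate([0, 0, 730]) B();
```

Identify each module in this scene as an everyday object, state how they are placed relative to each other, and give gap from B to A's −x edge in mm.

The stool's min-x is at 0; the table's min-x is 0; gap = 0 mm.

A is a table. B is a stool. The stool is on top of the table. The gap from the stool to the table's −x edge is 0 mm.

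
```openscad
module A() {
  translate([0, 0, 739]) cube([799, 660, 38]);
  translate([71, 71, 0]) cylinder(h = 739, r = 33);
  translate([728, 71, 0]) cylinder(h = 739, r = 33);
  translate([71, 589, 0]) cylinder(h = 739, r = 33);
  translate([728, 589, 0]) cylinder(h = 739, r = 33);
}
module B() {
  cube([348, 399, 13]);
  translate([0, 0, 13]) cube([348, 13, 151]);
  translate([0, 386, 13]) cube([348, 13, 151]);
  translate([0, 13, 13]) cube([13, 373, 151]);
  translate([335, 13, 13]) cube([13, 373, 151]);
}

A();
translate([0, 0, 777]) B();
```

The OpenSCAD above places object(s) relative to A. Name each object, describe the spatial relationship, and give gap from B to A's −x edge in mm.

The open box's min-x is at 0; the table's min-x is 0; gap = 0 mm.

A is a table. B is an open box. The open box is on top of the table. The gap from the open box to the table's −x edge is 0 mm.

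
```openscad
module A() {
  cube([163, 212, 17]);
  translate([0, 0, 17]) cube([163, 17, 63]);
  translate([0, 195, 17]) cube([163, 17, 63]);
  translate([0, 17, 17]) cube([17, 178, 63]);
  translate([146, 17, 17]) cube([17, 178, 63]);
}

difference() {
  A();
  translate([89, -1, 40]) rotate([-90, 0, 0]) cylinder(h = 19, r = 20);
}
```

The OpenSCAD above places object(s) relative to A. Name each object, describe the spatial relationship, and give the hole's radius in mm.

The subtracted cylinder has r = 20 mm.

A is an open box. The open box has a circular hole through its front wall. The hole's radius is 20 mm.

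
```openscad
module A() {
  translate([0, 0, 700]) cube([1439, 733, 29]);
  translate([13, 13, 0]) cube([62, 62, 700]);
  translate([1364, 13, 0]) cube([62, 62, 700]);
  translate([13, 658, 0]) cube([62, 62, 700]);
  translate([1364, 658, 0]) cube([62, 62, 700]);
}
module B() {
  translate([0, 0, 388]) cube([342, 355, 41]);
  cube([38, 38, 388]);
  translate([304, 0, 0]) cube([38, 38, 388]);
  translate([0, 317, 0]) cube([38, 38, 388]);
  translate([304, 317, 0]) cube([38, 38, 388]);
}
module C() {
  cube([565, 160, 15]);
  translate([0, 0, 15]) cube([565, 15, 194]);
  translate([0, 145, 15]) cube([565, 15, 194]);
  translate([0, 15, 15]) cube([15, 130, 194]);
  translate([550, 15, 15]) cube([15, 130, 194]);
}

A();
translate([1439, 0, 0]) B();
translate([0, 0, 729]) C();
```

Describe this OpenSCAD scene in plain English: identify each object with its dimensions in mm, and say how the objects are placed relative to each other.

A is a rectangular dining table. The top is 1439×733×29 mm with its upper surface at z = 729 mm. It stands on four 62×62 mm square legs, each inset 13 mm from the nearest pair of top edges, running from the floor to the underside of the top.

B is a four-legged stool. The seat is a 342×355×41 mm slab whose top surface is at z = 429 mm; four square legs, each 38×38 mm in cross-section, run from the floor (z = 0) to the underside of the seat, each flush with a corner of the seat.

C is an open-topped rectangular box: outside dimensions 565×160×209 mm, with a uniform wall and base thickness of 15 mm. The base is a full 565×160 slab on the floor; four walls sit on top of the base. The front and back walls (the −y and +y sides) span the full width; the two side walls fit between them.

The stool is against the table's +x side, with their −y faces flush. The open box is on top of the table.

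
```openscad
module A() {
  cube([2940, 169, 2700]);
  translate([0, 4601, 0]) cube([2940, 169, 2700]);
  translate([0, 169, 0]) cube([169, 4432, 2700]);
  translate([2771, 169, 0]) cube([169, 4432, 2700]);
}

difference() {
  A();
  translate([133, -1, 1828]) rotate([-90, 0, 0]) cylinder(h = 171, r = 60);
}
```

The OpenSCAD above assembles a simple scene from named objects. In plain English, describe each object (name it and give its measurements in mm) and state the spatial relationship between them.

A is the wall frame of a small rectangular building: four walls, each 2700 mm tall and 169 mm thick, enclosing a footprint 2940 mm (x) by 4770 mm (y) outside-to-outside, with no floor or roof. The front and back walls (the −y and +y sides) span the full width; the two side walls fit between them.

The house frame has a circular hole of radius 60 mm through its front wall, centred at (x = 133, z = 1828).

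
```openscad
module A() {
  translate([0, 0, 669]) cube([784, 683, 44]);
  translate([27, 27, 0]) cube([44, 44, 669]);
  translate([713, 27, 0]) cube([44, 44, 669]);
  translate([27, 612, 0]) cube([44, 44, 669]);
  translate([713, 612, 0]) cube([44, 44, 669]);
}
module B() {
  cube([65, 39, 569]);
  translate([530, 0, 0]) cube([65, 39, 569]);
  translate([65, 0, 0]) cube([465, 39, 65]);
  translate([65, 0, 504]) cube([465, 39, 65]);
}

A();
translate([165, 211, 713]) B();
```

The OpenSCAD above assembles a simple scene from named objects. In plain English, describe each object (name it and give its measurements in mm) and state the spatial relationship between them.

A is a table with a 784×683 mm rectangular top, 44 mm thick, top surface at z = 713 mm, supported by four 44×44 mm square legs, each inset 27 mm from the nearest pair of top edges, running from the floor.

B is a picture frame with a 465×439 mm rectangular opening (x by z) and a uniform 65 mm border on every side. Frame depth is 39 mm along y. It is built from two vertical stiles running the full outside height and two horizontal rails spanning the gap between the stiles.

The picture frame is on top of the table.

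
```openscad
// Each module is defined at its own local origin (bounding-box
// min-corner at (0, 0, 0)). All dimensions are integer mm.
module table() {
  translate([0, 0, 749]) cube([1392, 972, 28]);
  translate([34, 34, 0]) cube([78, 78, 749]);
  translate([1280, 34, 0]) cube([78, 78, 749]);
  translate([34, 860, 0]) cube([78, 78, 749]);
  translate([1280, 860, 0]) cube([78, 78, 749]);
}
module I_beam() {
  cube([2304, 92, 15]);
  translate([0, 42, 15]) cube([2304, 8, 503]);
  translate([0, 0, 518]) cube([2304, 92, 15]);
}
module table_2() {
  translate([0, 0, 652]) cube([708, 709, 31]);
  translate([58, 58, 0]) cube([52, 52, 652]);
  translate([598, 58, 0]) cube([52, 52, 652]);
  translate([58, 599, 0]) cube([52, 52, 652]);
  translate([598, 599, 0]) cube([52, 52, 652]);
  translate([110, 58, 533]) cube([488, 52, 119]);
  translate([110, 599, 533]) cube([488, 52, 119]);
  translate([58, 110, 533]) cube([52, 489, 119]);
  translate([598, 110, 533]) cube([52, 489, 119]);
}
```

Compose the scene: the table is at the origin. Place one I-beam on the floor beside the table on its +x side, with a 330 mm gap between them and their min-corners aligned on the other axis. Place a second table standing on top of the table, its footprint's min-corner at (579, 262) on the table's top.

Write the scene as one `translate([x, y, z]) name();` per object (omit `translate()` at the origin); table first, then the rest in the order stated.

table();
translate([1722, 0, 0]) I_beam();
translate([579, 262, 777]) table_2();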